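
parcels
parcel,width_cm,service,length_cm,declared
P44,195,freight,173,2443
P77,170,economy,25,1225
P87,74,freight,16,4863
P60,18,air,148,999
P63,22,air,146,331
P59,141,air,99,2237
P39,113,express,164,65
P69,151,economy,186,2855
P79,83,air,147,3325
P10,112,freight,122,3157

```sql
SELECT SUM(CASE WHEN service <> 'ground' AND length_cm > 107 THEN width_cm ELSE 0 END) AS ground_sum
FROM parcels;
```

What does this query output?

parcel=P44: ✓ → 195
parcel=P77: ✗
parcel=P87: ✗
parcel=P60: ✓ → 18
parcel=P63: ✓ → 22
parcel=P59: ✗
parcel=P39: ✓ → 113
parcel=P69: ✓ → 151
parcel=P79: ✓ → 83
parcel=P10: ✓ → 112
ground_sum = 195 + 18 + 22 + 113 + 151 + 83 + 112 = 694

694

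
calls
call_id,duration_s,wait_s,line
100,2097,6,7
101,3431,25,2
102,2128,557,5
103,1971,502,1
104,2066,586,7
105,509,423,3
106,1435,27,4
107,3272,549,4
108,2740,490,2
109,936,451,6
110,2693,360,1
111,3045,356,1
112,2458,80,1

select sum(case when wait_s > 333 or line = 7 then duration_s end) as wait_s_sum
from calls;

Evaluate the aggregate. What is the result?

call_id=100: ✓ → 2097
call_id=101: ✗
call_id=102: ✓ → 2128
call_id=103: ✓ → 1971
call_id=104: ✓ → 2066
call_id=105: ✓ → 509
call_id=106: ✗
call_id=107: ✓ → 3272
call_id=108: ✓ → 2740
call_id=109: ✓ → 936
call_id=110: ✓ → 2693
call_id=111: ✓ → 3045
call_id=112: ✗
wait_s_sum = 2097 + 2128 + 1971 + 2066 + 509 + 3272 + 2740 + 936 + 2693 + 3045 = 21457

21457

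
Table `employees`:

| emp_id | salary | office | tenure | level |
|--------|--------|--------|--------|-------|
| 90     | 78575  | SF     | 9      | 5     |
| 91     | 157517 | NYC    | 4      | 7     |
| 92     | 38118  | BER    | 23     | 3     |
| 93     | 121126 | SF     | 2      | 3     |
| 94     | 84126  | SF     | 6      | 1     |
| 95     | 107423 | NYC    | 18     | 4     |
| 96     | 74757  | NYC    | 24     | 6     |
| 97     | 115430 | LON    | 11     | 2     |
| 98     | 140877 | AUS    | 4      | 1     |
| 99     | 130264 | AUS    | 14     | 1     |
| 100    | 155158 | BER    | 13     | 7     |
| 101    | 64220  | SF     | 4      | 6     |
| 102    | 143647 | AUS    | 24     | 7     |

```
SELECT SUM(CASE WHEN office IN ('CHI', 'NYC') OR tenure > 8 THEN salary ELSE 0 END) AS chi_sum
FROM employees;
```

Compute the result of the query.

emp_id=90: ✓ → 78575
emp_id=91: ✓ → 157517
emp_id=92: ✓ → 38118
emp_id=93: ✗
emp_id=94: ✗
emp_id=95: ✓ → 107423
emp_id=96: ✓ → 74757
emp_id=97: ✓ → 115430
emp_id=98: ✗
emp_id=99: ✓ → 130264
emp_id=100: ✓ → 155158
emp_id=101: ✗
emp_id=102: ✓ → 143647
chi_sum = 78575 + 157517 + 38118 + 107423 + 74757 + 115430 + 130264 + 155158 + 143647 = 1000889

1000889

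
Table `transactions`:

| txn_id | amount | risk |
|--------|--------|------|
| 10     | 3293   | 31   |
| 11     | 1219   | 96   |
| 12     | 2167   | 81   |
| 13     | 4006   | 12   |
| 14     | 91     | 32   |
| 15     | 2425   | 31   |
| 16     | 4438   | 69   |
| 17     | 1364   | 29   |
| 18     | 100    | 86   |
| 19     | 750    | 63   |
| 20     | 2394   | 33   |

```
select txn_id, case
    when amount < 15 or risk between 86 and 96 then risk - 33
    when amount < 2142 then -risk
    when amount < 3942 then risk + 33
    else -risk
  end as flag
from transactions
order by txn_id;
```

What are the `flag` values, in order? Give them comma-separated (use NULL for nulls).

txn_id=10: amount < 3942 → 64
txn_id=11: amount < 15 or risk between 86 and 96 → 63
txn_id=12: amount < 3942 → 114
txn_id=13: ELSE → -12
txn_id=14: amount < 2142 → -32
txn_id=15: amount < 3942 → 64
txn_id=16: ELSE → -69
txn_id=17: amount < 2142 → -29
txn_id=18: amount < 15 or risk between 86 and 96 → 53
txn_id=19: amount < 2142 → -63
txn_id=20: amount < 3942 → 66

64, 63, 114, -12, -32, 64, -69, -29, 53, -63, 66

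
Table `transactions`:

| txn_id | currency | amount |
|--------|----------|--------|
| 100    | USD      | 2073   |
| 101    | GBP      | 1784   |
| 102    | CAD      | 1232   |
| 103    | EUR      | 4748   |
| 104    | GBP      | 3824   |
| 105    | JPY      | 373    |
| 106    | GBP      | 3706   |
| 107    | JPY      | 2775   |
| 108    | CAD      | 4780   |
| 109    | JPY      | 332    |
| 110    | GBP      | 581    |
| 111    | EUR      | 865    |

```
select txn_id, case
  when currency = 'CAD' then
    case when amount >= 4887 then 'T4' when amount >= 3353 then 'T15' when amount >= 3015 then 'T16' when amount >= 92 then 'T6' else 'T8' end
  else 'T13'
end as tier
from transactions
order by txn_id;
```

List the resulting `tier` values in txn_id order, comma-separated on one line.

T13, T13, T6, T13, T13, T13, T13, T13, T15, T13, T13, T13

txn_id=100: currency='USD' → outer ELSE → T13
txn_id=101: currency='GBP' → outer ELSE → T13
txn_id=102: currency='CAD' → inner[amount >= 92] → T6
txn_id=103: currency='EUR' → outer ELSE → T13
txn_id=104: currency='GBP' → outer ELSE → T13
txn_id=105: currency='JPY' → outer ELSE → T13
txn_id=106: currency='GBP' → outer ELSE → T13
txn_id=107: currency='JPY' → outer ELSE → T13
txn_id=108: currency='CAD' → inner[amount >= 3353] → T15
txn_id=109: currency='JPY' → outer ELSE → T13
txn_id=110: currency='GBP' → outer ELSE → T13
txn_id=111: currency='EUR' → outer ELSE → T13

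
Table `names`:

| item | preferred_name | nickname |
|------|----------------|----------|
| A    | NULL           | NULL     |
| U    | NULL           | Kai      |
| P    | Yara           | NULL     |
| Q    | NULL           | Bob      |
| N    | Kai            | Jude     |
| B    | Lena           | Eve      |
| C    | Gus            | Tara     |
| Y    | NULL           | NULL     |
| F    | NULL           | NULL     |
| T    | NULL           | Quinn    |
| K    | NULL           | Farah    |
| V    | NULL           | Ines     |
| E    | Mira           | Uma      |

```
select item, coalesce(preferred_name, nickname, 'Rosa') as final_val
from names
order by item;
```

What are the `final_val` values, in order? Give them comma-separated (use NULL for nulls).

Rosa, Lena, Gus, Mira, Rosa, Farah, Kai, Yara, Bob, Quinn, Kai, Ines, Rosa

item=A: preferred_name=NULL, nickname=NULL, → literal Rosa → Rosa
item=B: preferred_name=Lena → Lena
item=C: preferred_name=Gus → Gus
item=E: preferred_name=Mira → Mira
item=F: preferred_name=NULL, nickname=NULL, → literal Rosa → Rosa
item=K: preferred_name=NULL, nickname=Farah → Farah
item=N: preferred_name=Kai → Kai
item=P: preferred_name=Yara → Yara
item=Q: preferred_name=NULL, nickname=Bob → Bob
item=T: preferred_name=NULL, nickname=Quinn → Quinn
item=U: preferred_name=NULL, nickname=Kai → Kai
item=V: preferred_name=NULL, nickname=Ines → Ines
item=Y: preferred_name=NULL, nickname=NULL, → literal Rosa → Rosa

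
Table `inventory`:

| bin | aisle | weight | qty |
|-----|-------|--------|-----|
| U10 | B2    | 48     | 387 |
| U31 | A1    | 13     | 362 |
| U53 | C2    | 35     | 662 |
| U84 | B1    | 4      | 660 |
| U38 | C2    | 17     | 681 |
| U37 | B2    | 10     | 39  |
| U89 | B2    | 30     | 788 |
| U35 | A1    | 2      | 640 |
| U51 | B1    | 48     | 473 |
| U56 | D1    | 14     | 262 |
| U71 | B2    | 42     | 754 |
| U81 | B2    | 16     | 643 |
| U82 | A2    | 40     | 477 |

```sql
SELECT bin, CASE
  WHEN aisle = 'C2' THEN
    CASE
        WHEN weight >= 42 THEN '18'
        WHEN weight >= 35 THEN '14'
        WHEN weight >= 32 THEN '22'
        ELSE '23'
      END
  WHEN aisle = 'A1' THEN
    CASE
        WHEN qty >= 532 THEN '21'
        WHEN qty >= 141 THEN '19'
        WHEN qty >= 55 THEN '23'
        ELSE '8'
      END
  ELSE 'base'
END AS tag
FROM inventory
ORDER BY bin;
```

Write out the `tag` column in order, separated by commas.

base, 19, 21, base, 23, base, 14, base, base, base, base, base, base

bin=U10: aisle='B2' → outer ELSE → base
bin=U31: aisle='A1' → inner[qty >= 141] → 19
bin=U35: aisle='A1' → inner[qty >= 532] → 21
bin=U37: aisle='B2' → outer ELSE → base
bin=U38: aisle='C2' → inner[ELSE] → 23
bin=U51: aisle='B1' → outer ELSE → base
bin=U53: aisle='C2' → inner[weight >= 35] → 14
bin=U56: aisle='D1' → outer ELSE → base
bin=U71: aisle='B2' → outer ELSE → base
bin=U81: aisle='B2' → outer ELSE → base
bin=U82: aisle='A2' → outer ELSE → base
bin=U84: aisle='B1' → outer ELSE → base
bin=U89: aisle='B2' → outer ELSE → base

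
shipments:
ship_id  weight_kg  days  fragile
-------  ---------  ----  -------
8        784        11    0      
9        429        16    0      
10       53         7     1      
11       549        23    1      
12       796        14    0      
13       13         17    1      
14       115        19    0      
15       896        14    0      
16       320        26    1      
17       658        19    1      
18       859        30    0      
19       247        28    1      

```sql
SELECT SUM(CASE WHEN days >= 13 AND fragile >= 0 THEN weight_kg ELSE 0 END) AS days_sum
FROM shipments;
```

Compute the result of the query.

4882

ship_id=8: ✗
ship_id=9: ✓ → 429
ship_id=10: ✗
ship_id=11: ✓ → 549
ship_id=12: ✓ → 796
ship_id=13: ✓ → 13
ship_id=14: ✓ → 115
ship_id=15: ✓ → 896
ship_id=16: ✓ → 320
ship_id=17: ✓ → 658
ship_id=18: ✓ → 859
ship_id=19: ✓ → 247
days_sum = 429 + 549 + 796 + 13 + 115 + 896 + 320 + 658 + 859 + 247 = 4882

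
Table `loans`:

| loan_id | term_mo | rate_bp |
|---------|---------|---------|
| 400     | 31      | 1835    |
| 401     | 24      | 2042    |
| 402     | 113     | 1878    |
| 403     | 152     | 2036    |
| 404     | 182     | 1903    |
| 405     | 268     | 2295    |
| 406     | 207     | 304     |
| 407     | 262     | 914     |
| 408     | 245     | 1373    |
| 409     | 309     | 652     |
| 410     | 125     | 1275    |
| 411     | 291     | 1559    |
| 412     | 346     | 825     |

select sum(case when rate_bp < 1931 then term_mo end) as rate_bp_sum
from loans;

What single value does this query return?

loan_id=400: ✓ → 31
loan_id=401: ✗
loan_id=402: ✓ → 113
loan_id=403: ✗
loan_id=404: ✓ → 182
loan_id=405: ✗
loan_id=406: ✓ → 207
loan_id=407: ✓ → 262
loan_id=408: ✓ → 245
loan_id=409: ✓ → 309
loan_id=410: ✓ → 125
loan_id=411: ✓ → 291
loan_id=412: ✓ → 346
rate_bp_sum = 31 + 113 + 182 + 207 + 262 + 245 + 309 + 125 + 291 + 346 = 2111

2111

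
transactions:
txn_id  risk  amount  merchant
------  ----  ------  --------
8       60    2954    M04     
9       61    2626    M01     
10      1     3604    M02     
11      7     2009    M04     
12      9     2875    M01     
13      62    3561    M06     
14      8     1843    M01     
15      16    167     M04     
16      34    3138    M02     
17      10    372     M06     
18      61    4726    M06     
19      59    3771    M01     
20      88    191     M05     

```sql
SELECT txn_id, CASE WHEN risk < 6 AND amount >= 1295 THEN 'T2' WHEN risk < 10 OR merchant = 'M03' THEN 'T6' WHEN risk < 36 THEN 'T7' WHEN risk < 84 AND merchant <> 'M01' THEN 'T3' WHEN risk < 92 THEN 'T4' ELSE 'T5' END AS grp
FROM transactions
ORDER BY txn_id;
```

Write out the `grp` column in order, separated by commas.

txn_id=8: risk < 84 AND merchant <> 'M01' → T3
txn_id=9: risk < 92 → T4
txn_id=10: risk < 6 AND amount >= 1295 → T2
txn_id=11: risk < 10 OR merchant = 'M03' → T6
txn_id=12: risk < 10 OR merchant = 'M03' → T6
txn_id=13: risk < 84 AND merchant <> 'M01' → T3
txn_id=14: risk < 10 OR merchant = 'M03' → T6
txn_id=15: risk < 36 → T7
txn_id=16: risk < 36 → T7
txn_id=17: risk < 36 → T7
txn_id=18: risk < 84 AND merchant <> 'M01' → T3
txn_id=19: risk < 92 → T4
txn_id=20: risk < 92 → T4

T3, T4, T2, T6, T6, T3, T6, T7, T7, T7, T3, T4, T4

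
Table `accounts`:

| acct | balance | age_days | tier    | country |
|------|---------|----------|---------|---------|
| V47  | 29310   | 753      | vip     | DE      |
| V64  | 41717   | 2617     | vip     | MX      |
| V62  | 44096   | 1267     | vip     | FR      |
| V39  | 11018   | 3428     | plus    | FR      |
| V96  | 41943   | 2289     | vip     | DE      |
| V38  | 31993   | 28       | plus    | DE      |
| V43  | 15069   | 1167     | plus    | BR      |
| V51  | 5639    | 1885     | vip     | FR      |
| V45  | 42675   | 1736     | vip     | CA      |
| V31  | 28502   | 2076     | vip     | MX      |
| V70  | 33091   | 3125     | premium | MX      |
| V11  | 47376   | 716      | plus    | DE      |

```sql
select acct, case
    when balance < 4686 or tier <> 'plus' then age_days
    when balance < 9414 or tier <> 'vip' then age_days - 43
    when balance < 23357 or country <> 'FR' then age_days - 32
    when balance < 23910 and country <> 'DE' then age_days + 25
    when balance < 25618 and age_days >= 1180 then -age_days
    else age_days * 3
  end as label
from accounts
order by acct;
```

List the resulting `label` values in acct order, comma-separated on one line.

acct=V11: balance < 9414 or tier <> 'vip' → 673
acct=V31: balance < 4686 or tier <> 'plus' → 2076
acct=V38: balance < 9414 or tier <> 'vip' → -15
acct=V39: balance < 9414 or tier <> 'vip' → 3385
acct=V43: balance < 9414 or tier <> 'vip' → 1124
acct=V45: balance < 4686 or tier <> 'plus' → 1736
acct=V47: balance < 4686 or tier <> 'plus' → 753
acct=V51: balance < 4686 or tier <> 'plus' → 1885
acct=V62: balance < 4686 or tier <> 'plus' → 1267
acct=V64: balance < 4686 or tier <> 'plus' → 2617
acct=V70: balance < 4686 or tier <> 'plus' → 3125
acct=V96: balance < 4686 or tier <> 'plus' → 2289

673, 2076, -15, 3385, 1124, 1736, 753, 1885, 1267, 2617, 3125, 2289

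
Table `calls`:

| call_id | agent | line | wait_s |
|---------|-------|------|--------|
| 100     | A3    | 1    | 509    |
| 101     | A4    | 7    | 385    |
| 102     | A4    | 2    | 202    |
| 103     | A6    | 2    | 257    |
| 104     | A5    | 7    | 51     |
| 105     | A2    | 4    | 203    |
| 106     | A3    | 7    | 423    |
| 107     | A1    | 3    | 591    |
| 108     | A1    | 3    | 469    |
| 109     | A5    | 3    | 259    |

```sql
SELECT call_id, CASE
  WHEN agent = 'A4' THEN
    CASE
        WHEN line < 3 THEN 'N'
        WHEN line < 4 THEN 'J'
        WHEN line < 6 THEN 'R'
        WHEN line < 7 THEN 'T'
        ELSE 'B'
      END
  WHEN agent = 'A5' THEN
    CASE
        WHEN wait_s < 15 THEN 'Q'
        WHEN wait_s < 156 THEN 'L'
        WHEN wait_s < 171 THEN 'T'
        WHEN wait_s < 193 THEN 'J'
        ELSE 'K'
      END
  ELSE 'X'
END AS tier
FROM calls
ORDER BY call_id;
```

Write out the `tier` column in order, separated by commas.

X, B, N, X, L, X, X, X, X, K

call_id=100: agent='A3' → outer ELSE → X
call_id=101: agent='A4' → inner[ELSE] → B
call_id=102: agent='A4' → inner[line < 3] → N
call_id=103: agent='A6' → outer ELSE → X
call_id=104: agent='A5' → inner[wait_s < 156] → L
call_id=105: agent='A2' → outer ELSE → X
call_id=106: agent='A3' → outer ELSE → X
call_id=107: agent='A1' → outer ELSE → X
call_id=108: agent='A1' → outer ELSE → X
call_id=109: agent='A5' → inner[ELSE] → K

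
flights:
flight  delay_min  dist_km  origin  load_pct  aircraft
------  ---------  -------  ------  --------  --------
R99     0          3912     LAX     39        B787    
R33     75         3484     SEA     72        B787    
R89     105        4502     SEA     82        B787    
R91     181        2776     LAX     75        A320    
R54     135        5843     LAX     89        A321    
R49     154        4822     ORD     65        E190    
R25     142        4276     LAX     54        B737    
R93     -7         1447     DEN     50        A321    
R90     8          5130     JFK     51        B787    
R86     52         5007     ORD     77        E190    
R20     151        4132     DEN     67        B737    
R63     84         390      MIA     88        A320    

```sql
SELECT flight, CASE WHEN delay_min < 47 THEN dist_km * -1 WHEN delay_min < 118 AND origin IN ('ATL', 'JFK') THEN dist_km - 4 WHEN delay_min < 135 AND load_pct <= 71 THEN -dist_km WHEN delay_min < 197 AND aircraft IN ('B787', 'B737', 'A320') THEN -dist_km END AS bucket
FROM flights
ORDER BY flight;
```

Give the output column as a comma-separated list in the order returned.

flight=R20: delay_min < 197 AND aircraft IN ('B787', 'B737', 'A320') → -4132
flight=R25: delay_min < 197 AND aircraft IN ('B787', 'B737', 'A320') → -4276
flight=R33: delay_min < 197 AND aircraft IN ('B787', 'B737', 'A320') → -3484
flight=R49: (no match → NULL) → NULL
flight=R54: (no match → NULL) → NULL
flight=R63: delay_min < 197 AND aircraft IN ('B787', 'B737', 'A320') → -390
flight=R86: (no match → NULL) → NULL
flight=R89: delay_min < 197 AND aircraft IN ('B787', 'B737', 'A320') → -4502
flight=R90: delay_min < 47 → -5130
flight=R91: delay_min < 197 AND aircraft IN ('B787', 'B737', 'A320') → -2776
flight=R93: delay_min < 47 → -1447
flight=R99: delay_min < 47 → -3912

-4132, -4276, -3484, NULL, NULL, -390, NULL, -4502, -5130, -2776, -1447, -3912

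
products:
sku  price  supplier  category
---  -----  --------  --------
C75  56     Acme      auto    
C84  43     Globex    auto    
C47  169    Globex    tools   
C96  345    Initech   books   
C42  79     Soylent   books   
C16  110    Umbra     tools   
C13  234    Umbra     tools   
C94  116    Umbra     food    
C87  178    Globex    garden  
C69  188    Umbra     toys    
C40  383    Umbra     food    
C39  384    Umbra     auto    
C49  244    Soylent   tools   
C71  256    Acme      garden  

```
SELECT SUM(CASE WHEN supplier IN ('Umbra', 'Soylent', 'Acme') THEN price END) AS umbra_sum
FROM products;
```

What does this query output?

sku=C75: ✓ → 56
sku=C84: ✗
sku=C47: ✗
sku=C96: ✗
sku=C42: ✓ → 79
sku=C16: ✓ → 110
sku=C13: ✓ → 234
sku=C94: ✓ → 116
sku=C87: ✗
sku=C69: ✓ → 188
sku=C40: ✓ → 383
sku=C39: ✓ → 384
sku=C49: ✓ → 244
sku=C71: ✓ → 256
umbra_sum = 56 + 79 + 110 + 234 + 116 + 188 + 383 + 384 + 244 + 256 = 2050

2050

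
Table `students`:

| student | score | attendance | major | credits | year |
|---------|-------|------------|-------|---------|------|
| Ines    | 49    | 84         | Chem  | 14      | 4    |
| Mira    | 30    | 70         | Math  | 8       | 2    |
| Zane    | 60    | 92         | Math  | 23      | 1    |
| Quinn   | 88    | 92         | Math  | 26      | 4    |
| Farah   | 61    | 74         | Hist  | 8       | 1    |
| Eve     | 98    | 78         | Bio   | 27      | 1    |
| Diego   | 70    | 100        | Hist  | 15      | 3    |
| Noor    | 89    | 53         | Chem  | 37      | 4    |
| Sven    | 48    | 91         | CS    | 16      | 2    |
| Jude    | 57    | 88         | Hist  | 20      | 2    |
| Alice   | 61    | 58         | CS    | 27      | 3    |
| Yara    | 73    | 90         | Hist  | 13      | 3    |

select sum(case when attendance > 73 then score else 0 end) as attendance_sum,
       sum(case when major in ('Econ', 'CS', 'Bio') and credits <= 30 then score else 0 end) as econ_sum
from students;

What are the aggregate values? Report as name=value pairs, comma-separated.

attendance_sum=604, econ_sum=207

[attendance_sum: attendance > 73]
student=Ines: ✓ → 49
student=Mira: ✗
student=Zane: ✓ → 60
student=Quinn: ✓ → 88
student=Farah: ✓ → 61
student=Eve: ✓ → 98
student=Diego: ✓ → 70
student=Noor: ✗
student=Sven: ✓ → 48
student=Jude: ✓ → 57
student=Alice: ✗
student=Yara: ✓ → 73
attendance_sum = 49 + 60 + 88 + 61 + 98 + 70 + 48 + 57 + 73 = 604
—
[econ_sum: major in ('Econ', 'CS', 'Bio') and credits <= 30]
student=Ines: ✗
student=Mira: ✗
student=Zane: ✗
student=Quinn: ✗
student=Farah: ✗
student=Eve: ✓ → 98
student=Diego: ✗
student=Noor: ✗
student=Sven: ✓ → 48
student=Jude: ✗
student=Alice: ✓ → 61
student=Yara: ✗
econ_sum = 98 + 48 + 61 = 207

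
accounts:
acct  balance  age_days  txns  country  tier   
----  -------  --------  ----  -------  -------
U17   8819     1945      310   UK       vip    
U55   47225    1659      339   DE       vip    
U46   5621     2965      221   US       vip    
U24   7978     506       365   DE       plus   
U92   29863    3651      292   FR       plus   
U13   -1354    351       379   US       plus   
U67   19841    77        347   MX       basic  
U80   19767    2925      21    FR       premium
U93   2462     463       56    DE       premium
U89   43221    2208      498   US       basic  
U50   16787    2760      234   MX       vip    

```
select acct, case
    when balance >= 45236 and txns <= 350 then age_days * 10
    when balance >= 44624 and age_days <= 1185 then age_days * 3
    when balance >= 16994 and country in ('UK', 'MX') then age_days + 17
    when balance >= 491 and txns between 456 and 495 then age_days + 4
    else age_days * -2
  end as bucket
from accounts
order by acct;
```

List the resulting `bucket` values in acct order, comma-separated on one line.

acct=U13: ELSE → -702
acct=U17: ELSE → -3890
acct=U24: ELSE → -1012
acct=U46: ELSE → -5930
acct=U50: ELSE → -5520
acct=U55: balance >= 45236 and txns <= 350 → 16590
acct=U67: balance >= 16994 and country in ('UK', 'MX') → 94
acct=U80: ELSE → -5850
acct=U89: ELSE → -4416
acct=U92: ELSE → -7302
acct=U93: ELSE → -926

-702, -3890, -1012, -5930, -5520, 16590, 94, -5850, -4416, -7302, -926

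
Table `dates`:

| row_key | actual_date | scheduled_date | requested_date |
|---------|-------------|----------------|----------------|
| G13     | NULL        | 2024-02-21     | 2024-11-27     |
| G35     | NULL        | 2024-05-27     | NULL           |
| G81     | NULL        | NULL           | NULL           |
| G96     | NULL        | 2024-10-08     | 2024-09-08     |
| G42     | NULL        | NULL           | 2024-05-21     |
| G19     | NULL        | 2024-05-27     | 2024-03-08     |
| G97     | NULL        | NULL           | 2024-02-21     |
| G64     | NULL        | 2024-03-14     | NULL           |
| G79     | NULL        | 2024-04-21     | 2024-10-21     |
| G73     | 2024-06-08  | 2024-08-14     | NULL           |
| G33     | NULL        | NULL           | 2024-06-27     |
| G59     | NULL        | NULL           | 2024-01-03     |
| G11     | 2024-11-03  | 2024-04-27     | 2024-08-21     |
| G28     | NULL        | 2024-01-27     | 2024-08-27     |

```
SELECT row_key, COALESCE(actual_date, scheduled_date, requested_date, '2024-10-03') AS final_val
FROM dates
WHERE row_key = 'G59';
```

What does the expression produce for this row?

row_key = G59: actual_date=NULL, scheduled_date=NULL, requested_date=2024-01-03.
actual_date=NULL, scheduled_date=NULL, requested_date=2024-01-03 → 2024-01-03

2024-01-03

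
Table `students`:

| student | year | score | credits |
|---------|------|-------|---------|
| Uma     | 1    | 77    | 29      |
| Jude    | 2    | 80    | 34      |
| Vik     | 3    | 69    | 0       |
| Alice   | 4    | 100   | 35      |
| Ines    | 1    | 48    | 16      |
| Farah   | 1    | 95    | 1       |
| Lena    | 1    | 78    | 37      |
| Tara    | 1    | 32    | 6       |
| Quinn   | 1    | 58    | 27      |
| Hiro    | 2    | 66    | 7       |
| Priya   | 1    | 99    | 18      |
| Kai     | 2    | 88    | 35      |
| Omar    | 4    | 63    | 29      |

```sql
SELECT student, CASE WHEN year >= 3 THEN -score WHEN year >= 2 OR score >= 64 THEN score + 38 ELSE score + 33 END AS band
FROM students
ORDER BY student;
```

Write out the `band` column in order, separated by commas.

student=Alice: year >= 3 → -100
student=Farah: year >= 2 OR score >= 64 → 133
student=Hiro: year >= 2 OR score >= 64 → 104
student=Ines: ELSE → 81
student=Jude: year >= 2 OR score >= 64 → 118
student=Kai: year >= 2 OR score >= 64 → 126
student=Lena: year >= 2 OR score >= 64 → 116
student=Omar: year >= 3 → -63
student=Priya: year >= 2 OR score >= 64 → 137
student=Quinn: ELSE → 91
student=Tara: ELSE → 65
student=Uma: year >= 2 OR score >= 64 → 115
student=Vik: year >= 3 → -69

-100, 133, 104, 81, 118, 126, 116, -63, 137, 91, 65, 115, -69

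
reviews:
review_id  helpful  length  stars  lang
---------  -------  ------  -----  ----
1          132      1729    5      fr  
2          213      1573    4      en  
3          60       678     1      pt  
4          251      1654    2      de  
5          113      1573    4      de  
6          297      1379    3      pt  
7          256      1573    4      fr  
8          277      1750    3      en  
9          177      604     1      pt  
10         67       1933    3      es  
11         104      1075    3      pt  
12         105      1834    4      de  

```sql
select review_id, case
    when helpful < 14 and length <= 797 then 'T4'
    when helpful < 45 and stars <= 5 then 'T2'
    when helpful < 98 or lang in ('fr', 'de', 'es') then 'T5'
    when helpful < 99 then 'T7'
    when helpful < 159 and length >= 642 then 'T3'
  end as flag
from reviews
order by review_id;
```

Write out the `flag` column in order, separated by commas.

review_id=1: helpful < 98 or lang in ('fr', 'de', 'es') → T5
review_id=2: (no match → NULL) → NULL
review_id=3: helpful < 98 or lang in ('fr', 'de', 'es') → T5
review_id=4: helpful < 98 or lang in ('fr', 'de', 'es') → T5
review_id=5: helpful < 98 or lang in ('fr', 'de', 'es') → T5
review_id=6: (no match → NULL) → NULL
review_id=7: helpful < 98 or lang in ('fr', 'de', 'es') → T5
review_id=8: (no match → NULL) → NULL
review_id=9: (no match → NULL) → NULL
review_id=10: helpful < 98 or lang in ('fr', 'de', 'es') → T5
review_id=11: helpful < 159 and length >= 642 → T3
review_id=12: helpful < 98 or lang in ('fr', 'de', 'es') → T5

T5, NULL, T5, T5, T5, NULL, T5, NULL, NULL, T5, T3, T5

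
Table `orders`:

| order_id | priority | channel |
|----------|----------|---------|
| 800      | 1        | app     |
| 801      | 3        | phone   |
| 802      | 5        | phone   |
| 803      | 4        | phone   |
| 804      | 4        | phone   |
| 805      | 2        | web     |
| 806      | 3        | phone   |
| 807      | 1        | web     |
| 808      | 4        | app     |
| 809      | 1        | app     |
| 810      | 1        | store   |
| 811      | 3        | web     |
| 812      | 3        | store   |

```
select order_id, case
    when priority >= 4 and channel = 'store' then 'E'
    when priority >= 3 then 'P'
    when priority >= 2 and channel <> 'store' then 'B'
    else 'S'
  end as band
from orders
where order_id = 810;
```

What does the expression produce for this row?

S

order_id = 810: priority=1, channel=store.
priority >= 4 and channel = 'store' → false
priority >= 3 → false
priority >= 2 and channel <> 'store' → false
No prior WHEN matched → ELSE → S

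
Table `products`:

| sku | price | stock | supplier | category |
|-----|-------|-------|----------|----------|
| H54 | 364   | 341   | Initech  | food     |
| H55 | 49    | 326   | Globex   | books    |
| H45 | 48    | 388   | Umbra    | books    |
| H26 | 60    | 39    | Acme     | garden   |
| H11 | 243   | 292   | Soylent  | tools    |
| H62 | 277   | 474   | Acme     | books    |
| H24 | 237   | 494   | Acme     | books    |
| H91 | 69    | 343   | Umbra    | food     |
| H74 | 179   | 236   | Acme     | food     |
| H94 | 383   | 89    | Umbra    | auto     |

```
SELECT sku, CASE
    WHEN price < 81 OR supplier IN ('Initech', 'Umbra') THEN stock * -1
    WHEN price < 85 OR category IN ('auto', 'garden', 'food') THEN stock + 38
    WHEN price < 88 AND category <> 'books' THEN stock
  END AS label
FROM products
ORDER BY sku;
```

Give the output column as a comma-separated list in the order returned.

NULL, NULL, -39, -388, -341, -326, NULL, 274, -343, -89

sku=H11: (no match → NULL) → NULL
sku=H24: (no match → NULL) → NULL
sku=H26: price < 81 OR supplier IN ('Initech', 'Umbra') → -39
sku=H45: price < 81 OR supplier IN ('Initech', 'Umbra') → -388
sku=H54: price < 81 OR supplier IN ('Initech', 'Umbra') → -341
sku=H55: price < 81 OR supplier IN ('Initech', 'Umbra') → -326
sku=H62: (no match → NULL) → NULL
sku=H74: price < 85 OR category IN ('auto', 'garden', 'food') → 274
sku=H91: price < 81 OR supplier IN ('Initech', 'Umbra') → -343
sku=H94: price < 81 OR supplier IN ('Initech', 'Umbra') → -89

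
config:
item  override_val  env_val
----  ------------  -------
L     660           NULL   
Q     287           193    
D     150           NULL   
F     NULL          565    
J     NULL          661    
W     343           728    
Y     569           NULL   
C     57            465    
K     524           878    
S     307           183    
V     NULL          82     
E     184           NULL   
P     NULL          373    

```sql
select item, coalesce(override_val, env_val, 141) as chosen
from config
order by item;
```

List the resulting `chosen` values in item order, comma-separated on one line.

item=C: override_val=57 → 57
item=D: override_val=150 → 150
item=E: override_val=184 → 184
item=F: override_val=NULL, env_val=565 → 565
item=J: override_val=NULL, env_val=661 → 661
item=K: override_val=524 → 524
item=L: override_val=660 → 660
item=P: override_val=NULL, env_val=373 → 373
item=Q: override_val=287 → 287
item=S: override_val=307 → 307
item=V: override_val=NULL, env_val=82 → 82
item=W: override_val=343 → 343
item=Y: override_val=569 → 569

57, 150, 184, 565, 661, 524, 660, 373, 287, 307, 82, 343, 569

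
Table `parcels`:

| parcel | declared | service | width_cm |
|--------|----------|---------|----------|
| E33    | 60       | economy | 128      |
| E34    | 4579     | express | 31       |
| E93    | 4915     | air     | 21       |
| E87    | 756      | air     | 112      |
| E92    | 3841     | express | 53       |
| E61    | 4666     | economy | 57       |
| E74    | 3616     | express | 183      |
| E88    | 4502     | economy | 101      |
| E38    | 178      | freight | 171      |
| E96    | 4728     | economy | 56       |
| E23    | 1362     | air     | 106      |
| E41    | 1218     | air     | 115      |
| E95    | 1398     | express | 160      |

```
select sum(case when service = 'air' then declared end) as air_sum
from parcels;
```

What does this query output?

parcel=E33: ✗
parcel=E34: ✗
parcel=E93: ✓ → 4915
parcel=E87: ✓ → 756
parcel=E92: ✗
parcel=E61: ✗
parcel=E74: ✗
parcel=E88: ✗
parcel=E38: ✗
parcel=E96: ✗
parcel=E23: ✓ → 1362
parcel=E41: ✓ → 1218
parcel=E95: ✗
air_sum = 4915 + 756 + 1362 + 1218 = 8251

8251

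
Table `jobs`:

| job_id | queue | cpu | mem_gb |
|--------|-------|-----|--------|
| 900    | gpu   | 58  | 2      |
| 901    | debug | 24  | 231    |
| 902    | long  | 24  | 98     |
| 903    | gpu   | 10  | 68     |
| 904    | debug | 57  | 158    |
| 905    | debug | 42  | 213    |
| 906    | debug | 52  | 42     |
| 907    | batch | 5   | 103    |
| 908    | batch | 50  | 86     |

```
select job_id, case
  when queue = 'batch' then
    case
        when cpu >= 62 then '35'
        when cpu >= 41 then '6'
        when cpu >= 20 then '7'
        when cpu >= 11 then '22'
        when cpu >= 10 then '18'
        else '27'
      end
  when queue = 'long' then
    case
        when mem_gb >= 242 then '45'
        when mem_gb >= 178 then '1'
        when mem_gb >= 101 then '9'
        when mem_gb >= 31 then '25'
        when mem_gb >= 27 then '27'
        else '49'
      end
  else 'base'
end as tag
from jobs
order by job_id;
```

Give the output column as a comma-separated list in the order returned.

job_id=900: queue='gpu' → outer ELSE → base
job_id=901: queue='debug' → outer ELSE → base
job_id=902: queue='long' → inner[mem_gb >= 31] → 25
job_id=903: queue='gpu' → outer ELSE → base
job_id=904: queue='debug' → outer ELSE → base
job_id=905: queue='debug' → outer ELSE → base
job_id=906: queue='debug' → outer ELSE → base
job_id=907: queue='batch' → inner[ELSE] → 27
job_id=908: queue='batch' → inner[cpu >= 41] → 6

base, base, 25, base, base, base, base, 27, 6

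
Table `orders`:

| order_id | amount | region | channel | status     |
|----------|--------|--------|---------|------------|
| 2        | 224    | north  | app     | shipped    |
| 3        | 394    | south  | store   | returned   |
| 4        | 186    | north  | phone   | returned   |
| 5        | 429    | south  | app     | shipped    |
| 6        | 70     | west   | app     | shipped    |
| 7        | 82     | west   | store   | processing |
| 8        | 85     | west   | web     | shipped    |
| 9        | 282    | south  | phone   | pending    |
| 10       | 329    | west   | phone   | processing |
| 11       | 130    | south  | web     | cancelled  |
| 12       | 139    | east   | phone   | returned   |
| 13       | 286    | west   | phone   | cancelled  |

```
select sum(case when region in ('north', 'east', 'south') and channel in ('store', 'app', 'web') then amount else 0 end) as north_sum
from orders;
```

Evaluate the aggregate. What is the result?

order_id=2: ✓ → 224
order_id=3: ✓ → 394
order_id=4: ✗
order_id=5: ✓ → 429
order_id=6: ✗
order_id=7: ✗
order_id=8: ✗
order_id=9: ✗
order_id=10: ✗
order_id=11: ✓ → 130
order_id=12: ✗
order_id=13: ✗
north_sum = 224 + 394 + 429 + 130 = 1177

1177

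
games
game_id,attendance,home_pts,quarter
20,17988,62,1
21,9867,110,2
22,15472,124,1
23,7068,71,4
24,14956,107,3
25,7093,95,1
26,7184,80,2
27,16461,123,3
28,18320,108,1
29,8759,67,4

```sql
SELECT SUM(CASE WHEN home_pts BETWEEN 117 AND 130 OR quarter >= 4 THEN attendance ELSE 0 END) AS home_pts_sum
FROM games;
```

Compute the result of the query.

game_id=20: ✗
game_id=21: ✗
game_id=22: ✓ → 15472
game_id=23: ✓ → 7068
game_id=24: ✗
game_id=25: ✗
game_id=26: ✗
game_id=27: ✓ → 16461
game_id=28: ✗
game_id=29: ✓ → 8759
home_pts_sum = 15472 + 7068 + 16461 + 8759 = 47760

47760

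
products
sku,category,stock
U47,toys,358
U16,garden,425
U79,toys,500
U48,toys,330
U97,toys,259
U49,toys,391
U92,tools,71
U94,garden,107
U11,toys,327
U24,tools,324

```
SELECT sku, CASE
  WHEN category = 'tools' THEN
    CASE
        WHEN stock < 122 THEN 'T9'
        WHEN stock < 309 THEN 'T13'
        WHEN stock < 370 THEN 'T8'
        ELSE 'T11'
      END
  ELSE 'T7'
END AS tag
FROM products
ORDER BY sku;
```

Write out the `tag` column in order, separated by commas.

sku=U11: category='toys' → outer ELSE → T7
sku=U16: category='garden' → outer ELSE → T7
sku=U24: category='tools' → inner[stock < 370] → T8
sku=U47: category='toys' → outer ELSE → T7
sku=U48: category='toys' → outer ELSE → T7
sku=U49: category='toys' → outer ELSE → T7
sku=U79: category='toys' → outer ELSE → T7
sku=U92: category='tools' → inner[stock < 122] → T9
sku=U94: category='garden' → outer ELSE → T7
sku=U97: category='toys' → outer ELSE → T7

T7, T7, T8, T7, T7, T7, T7, T9, T7, T7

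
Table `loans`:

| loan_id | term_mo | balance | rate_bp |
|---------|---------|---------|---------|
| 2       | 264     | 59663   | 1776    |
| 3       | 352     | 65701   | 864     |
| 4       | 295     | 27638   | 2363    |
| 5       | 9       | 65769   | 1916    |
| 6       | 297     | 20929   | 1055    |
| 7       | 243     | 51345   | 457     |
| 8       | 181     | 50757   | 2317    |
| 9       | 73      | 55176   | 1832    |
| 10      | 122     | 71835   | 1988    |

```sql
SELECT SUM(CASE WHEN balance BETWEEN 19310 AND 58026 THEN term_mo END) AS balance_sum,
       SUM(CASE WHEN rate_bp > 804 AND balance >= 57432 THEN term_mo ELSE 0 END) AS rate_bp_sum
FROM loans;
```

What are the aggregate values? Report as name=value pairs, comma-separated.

[balance_sum: balance BETWEEN 19310 AND 58026]
loan_id=2: ✗
loan_id=3: ✗
loan_id=4: ✓ → 295
loan_id=5: ✗
loan_id=6: ✓ → 297
loan_id=7: ✓ → 243
loan_id=8: ✓ → 181
loan_id=9: ✓ → 73
loan_id=10: ✗
balance_sum = 295 + 297 + 243 + 181 + 73 = 1089
—
[rate_bp_sum: rate_bp > 804 AND balance >= 57432]
loan_id=2: ✓ → 264
loan_id=3: ✓ → 352
loan_id=4: ✗
loan_id=5: ✓ → 9
loan_id=6: ✗
loan_id=7: ✗
loan_id=8: ✗
loan_id=9: ✗
loan_id=10: ✓ → 122
rate_bp_sum = 264 + 352 + 9 + 122 = 747

balance_sum=1089, rate_bp_sum=747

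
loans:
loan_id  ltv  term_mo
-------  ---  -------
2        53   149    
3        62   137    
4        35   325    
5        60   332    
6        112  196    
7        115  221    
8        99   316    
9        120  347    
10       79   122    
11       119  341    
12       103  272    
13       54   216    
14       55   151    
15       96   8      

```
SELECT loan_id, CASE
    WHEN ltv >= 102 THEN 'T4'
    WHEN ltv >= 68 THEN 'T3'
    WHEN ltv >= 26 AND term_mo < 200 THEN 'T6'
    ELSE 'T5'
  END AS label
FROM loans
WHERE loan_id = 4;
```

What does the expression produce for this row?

loan_id = 4: ltv=35, term_mo=325.
ltv >= 102 → false
ltv >= 68 → false
ltv >= 26 AND term_mo < 200 → false
No prior WHEN matched → ELSE → T5

T5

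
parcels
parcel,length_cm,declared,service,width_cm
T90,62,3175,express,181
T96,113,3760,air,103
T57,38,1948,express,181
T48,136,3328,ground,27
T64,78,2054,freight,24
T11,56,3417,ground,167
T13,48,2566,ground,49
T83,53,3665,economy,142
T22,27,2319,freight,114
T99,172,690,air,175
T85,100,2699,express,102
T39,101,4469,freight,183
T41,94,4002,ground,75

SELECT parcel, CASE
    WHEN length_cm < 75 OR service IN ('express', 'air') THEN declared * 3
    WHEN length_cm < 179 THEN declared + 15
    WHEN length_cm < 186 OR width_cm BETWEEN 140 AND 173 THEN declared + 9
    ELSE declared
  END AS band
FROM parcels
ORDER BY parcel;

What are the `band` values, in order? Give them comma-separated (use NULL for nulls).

parcel=T11: length_cm < 75 OR service IN ('express', 'air') → 10251
parcel=T13: length_cm < 75 OR service IN ('express', 'air') → 7698
parcel=T22: length_cm < 75 OR service IN ('express', 'air') → 6957
parcel=T39: length_cm < 179 → 4484
parcel=T41: length_cm < 179 → 4017
parcel=T48: length_cm < 179 → 3343
parcel=T57: length_cm < 75 OR service IN ('express', 'air') → 5844
parcel=T64: length_cm < 179 → 2069
parcel=T83: length_cm < 75 OR service IN ('express', 'air') → 10995
parcel=T85: length_cm < 75 OR service IN ('express', 'air') → 8097
parcel=T90: length_cm < 75 OR service IN ('express', 'air') → 9525
parcel=T96: length_cm < 75 OR service IN ('express', 'air') → 11280
parcel=T99: length_cm < 75 OR service IN ('express', 'air') → 2070

10251, 7698, 6957, 4484, 4017, 3343, 5844, 2069, 10995, 8097, 9525, 11280, 2070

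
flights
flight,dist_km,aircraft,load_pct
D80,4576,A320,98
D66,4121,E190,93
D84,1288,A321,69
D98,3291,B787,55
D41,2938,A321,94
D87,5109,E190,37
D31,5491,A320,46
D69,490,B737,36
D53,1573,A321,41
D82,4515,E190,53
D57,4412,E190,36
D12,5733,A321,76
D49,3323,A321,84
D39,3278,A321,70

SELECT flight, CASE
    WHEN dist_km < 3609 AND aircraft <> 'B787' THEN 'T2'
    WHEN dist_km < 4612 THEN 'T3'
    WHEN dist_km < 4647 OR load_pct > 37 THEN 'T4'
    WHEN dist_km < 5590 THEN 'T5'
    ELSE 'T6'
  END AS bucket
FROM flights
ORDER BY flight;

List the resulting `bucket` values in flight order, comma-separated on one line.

flight=D12: dist_km < 4647 OR load_pct > 37 → T4
flight=D31: dist_km < 4647 OR load_pct > 37 → T4
flight=D39: dist_km < 3609 AND aircraft <> 'B787' → T2
flight=D41: dist_km < 3609 AND aircraft <> 'B787' → T2
flight=D49: dist_km < 3609 AND aircraft <> 'B787' → T2
flight=D53: dist_km < 3609 AND aircraft <> 'B787' → T2
flight=D57: dist_km < 4612 → T3
flight=D66: dist_km < 4612 → T3
flight=D69: dist_km < 3609 AND aircraft <> 'B787' → T2
flight=D80: dist_km < 4612 → T3
flight=D82: dist_km < 4612 → T3
flight=D84: dist_km < 3609 AND aircraft <> 'B787' → T2
flight=D87: dist_km < 5590 → T5
flight=D98: dist_km < 4612 → T3

T4, T4, T2, T2, T2, T2, T3, T3, T2, T3, T3, T2, T5, T3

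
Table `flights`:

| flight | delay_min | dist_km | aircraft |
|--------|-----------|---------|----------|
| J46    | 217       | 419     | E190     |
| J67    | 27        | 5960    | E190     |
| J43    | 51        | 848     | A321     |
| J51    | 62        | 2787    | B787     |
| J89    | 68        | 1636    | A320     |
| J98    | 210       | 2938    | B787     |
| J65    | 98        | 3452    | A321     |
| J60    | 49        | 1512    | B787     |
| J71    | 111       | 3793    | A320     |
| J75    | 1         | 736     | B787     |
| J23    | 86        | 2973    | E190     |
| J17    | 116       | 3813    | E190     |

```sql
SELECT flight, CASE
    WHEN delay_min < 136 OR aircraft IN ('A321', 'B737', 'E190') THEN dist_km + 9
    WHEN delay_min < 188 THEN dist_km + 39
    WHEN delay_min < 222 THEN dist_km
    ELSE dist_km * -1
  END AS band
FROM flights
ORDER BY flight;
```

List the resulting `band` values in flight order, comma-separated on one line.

flight=J17: delay_min < 136 OR aircraft IN ('A321', 'B737', 'E190') → 3822
flight=J23: delay_min < 136 OR aircraft IN ('A321', 'B737', 'E190') → 2982
flight=J43: delay_min < 136 OR aircraft IN ('A321', 'B737', 'E190') → 857
flight=J46: delay_min < 136 OR aircraft IN ('A321', 'B737', 'E190') → 428
flight=J51: delay_min < 136 OR aircraft IN ('A321', 'B737', 'E190') → 2796
flight=J60: delay_min < 136 OR aircraft IN ('A321', 'B737', 'E190') → 1521
flight=J65: delay_min < 136 OR aircraft IN ('A321', 'B737', 'E190') → 3461
flight=J67: delay_min < 136 OR aircraft IN ('A321', 'B737', 'E190') → 5969
flight=J71: delay_min < 136 OR aircraft IN ('A321', 'B737', 'E190') → 3802
flight=J75: delay_min < 136 OR aircraft IN ('A321', 'B737', 'E190') → 745
flight=J89: delay_min < 136 OR aircraft IN ('A321', 'B737', 'E190') → 1645
flight=J98: delay_min < 222 → 2938

3822, 2982, 857, 428, 2796, 1521, 3461, 5969, 3802, 745, 1645, 2938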